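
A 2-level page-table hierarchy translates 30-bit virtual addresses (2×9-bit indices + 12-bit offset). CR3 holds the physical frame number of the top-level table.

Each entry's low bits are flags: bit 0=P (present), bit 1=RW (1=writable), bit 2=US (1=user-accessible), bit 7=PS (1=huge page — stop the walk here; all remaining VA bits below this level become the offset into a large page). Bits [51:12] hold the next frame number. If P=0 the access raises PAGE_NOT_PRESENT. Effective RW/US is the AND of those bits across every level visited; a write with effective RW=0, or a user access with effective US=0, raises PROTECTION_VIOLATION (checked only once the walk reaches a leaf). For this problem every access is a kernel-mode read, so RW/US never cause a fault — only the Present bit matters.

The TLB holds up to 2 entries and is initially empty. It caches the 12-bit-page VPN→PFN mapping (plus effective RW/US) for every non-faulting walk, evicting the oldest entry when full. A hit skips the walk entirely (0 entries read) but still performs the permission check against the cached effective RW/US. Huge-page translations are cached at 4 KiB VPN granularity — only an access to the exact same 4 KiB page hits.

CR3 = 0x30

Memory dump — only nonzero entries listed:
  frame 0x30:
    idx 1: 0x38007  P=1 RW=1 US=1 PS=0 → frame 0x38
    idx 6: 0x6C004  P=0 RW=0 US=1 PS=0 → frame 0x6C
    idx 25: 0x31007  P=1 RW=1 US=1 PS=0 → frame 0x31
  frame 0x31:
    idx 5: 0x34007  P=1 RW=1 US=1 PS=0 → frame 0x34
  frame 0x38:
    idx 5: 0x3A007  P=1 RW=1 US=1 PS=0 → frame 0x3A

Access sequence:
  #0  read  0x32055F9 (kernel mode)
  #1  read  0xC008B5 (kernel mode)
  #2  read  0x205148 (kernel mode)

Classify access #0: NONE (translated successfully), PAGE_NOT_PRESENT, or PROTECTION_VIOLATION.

Per-access translation:
#0 VA=0x32055F9 (r,kernel):
  L0 @0x30[25] → 0x31007  P=1,RW=1,US=1,PS=0
  L1 @0x31[5] → 0x34007  P=1,RW=1,US=1,PS=0
  ⇒ phys 0x345F9  [2 reads]
#1 VA=0xC008B5 (r,kernel):
  L0 @0x30[6] → 0x6C004  P=0,RW=0,US=1,PS=0
  ✗ PAGE_NOT_PRESENT  [1 reads]
#2 VA=0x205148 (r,kernel):
  L0 @0x30[1] → 0x38007  P=1,RW=1,US=1,PS=0
  L1 @0x38[5] → 0x3A007  P=1,RW=1,US=1,PS=0
  ⇒ phys 0x3A148  [2 reads]

Access #0 fault: NONE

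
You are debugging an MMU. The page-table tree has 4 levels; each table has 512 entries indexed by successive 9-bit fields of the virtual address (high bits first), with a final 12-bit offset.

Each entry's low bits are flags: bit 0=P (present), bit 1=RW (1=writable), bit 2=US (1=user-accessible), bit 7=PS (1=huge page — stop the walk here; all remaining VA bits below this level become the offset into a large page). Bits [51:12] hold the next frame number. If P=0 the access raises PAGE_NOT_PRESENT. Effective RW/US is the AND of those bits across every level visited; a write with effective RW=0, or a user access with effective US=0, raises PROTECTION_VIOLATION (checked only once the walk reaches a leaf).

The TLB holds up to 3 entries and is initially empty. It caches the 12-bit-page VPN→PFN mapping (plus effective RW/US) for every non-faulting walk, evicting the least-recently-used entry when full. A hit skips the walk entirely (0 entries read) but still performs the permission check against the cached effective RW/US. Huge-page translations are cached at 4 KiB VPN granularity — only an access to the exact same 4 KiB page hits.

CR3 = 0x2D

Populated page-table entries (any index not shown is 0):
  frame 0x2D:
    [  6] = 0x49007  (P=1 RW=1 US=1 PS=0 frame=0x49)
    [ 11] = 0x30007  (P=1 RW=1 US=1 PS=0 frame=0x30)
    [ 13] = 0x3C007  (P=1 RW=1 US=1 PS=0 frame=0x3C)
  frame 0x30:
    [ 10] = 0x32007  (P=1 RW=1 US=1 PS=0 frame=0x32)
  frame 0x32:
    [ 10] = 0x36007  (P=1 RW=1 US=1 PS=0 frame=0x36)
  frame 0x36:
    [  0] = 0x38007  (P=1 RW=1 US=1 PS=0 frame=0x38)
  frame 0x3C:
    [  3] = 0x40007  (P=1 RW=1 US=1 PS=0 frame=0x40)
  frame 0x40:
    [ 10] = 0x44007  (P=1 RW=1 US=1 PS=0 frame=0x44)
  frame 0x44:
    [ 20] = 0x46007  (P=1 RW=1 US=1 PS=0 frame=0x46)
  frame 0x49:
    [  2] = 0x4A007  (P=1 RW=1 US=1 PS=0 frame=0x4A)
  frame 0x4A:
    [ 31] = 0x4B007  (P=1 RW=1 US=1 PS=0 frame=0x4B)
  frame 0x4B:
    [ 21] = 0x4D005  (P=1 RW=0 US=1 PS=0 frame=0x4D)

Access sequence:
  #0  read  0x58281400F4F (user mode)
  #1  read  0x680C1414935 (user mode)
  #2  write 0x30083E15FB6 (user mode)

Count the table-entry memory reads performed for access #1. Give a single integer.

Per-access translation:
#0 VA=0x58281400F4F (r,user):
  lvl0: tbl 0x2D, slot 11 ⇒ 0x30007 (P1/RW1/US1/PS0)
  lvl1: tbl 0x30, slot 10 ⇒ 0x32007 (P1/RW1/US1/PS0)
  lvl2: tbl 0x32, slot 10 ⇒ 0x36007 (P1/RW1/US1/PS0)
  lvl3: tbl 0x36, slot 0 ⇒ 0x38007 (P1/RW1/US1/PS0)
  ⇒ phys 0x38F4F  [4 reads]
#1 VA=0x680C1414935 (r,user):
  lvl0: tbl 0x2D, slot 13 ⇒ 0x3C007 (P1/RW1/US1/PS0)
  lvl1: tbl 0x3C, slot 3 ⇒ 0x40007 (P1/RW1/US1/PS0)
  lvl2: tbl 0x40, slot 10 ⇒ 0x44007 (P1/RW1/US1/PS0)
  lvl3: tbl 0x44, slot 20 ⇒ 0x46007 (P1/RW1/US1/PS0)
  ⇒ phys 0x46935  [4 reads]
#2 VA=0x30083E15FB6 (w,user):
  lvl0: tbl 0x2D, slot 6 ⇒ 0x49007 (P1/RW1/US1/PS0)
  lvl1: tbl 0x49, slot 2 ⇒ 0x4A007 (P1/RW1/US1/PS0)
  lvl2: tbl 0x4A, slot 31 ⇒ 0x4B007 (P1/RW1/US1/PS0)
  lvl3: tbl 0x4B, slot 21 ⇒ 0x4D005 (P1/RW0/US1/PS0)
  → PROTECTION_VIOLATION  (4 entries read)

Entries read for #1: 4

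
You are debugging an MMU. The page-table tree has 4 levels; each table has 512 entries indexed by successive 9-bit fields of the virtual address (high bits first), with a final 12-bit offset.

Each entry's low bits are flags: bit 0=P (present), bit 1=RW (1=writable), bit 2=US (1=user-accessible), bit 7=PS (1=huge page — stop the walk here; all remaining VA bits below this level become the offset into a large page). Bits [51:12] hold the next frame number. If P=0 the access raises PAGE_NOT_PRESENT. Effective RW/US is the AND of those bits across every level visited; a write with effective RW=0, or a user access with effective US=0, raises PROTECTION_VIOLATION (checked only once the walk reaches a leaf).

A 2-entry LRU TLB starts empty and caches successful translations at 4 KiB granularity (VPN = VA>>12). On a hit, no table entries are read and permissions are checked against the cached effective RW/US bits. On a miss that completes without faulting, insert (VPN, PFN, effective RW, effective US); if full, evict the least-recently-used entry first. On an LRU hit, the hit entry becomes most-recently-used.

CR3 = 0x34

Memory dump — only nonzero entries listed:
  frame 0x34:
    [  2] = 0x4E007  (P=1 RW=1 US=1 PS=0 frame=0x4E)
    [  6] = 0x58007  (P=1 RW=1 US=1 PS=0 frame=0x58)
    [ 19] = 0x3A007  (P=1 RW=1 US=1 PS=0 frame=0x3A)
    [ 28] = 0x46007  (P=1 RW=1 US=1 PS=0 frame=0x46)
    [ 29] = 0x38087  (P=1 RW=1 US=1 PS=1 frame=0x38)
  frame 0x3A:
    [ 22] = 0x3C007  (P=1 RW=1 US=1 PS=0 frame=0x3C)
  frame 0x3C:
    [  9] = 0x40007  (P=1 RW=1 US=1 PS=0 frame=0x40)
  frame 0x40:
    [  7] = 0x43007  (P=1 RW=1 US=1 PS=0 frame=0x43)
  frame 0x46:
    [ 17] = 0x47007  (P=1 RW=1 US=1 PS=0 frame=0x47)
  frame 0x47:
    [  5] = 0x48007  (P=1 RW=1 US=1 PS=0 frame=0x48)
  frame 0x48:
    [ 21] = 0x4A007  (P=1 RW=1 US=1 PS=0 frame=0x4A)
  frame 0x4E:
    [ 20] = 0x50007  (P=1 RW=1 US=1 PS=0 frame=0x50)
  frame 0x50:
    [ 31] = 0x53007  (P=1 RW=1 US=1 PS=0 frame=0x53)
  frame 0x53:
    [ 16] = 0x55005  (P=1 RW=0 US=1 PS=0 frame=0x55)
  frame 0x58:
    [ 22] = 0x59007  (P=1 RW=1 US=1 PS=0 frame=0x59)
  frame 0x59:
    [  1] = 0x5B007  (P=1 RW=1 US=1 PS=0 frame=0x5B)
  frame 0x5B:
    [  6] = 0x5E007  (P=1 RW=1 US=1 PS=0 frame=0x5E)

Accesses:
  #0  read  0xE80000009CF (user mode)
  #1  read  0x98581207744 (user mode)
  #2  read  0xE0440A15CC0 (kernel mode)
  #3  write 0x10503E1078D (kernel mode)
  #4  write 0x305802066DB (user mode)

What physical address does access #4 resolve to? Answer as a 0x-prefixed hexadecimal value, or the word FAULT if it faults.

Trace:
#0 VA=0xE80000009CF (r,user):
  L0 @0x34[29] → 0x38087  P=1,RW=1,US=1,PS=1
  ✓ 0x389CF (huge @L0)  — 1 lookups
#1 VA=0x98581207744 (r,user):
  L0 @0x34[19] → 0x3A007  P=1,RW=1,US=1,PS=0
  L1 @0x3A[22] → 0x3C007  P=1,RW=1,US=1,PS=0
  L2 @0x3C[9] → 0x40007  P=1,RW=1,US=1,PS=0
  L3 @0x40[7] → 0x43007  P=1,RW=1,US=1,PS=0
  ✓ 0x43744  — 4 lookups
#2 VA=0xE0440A15CC0 (r,kernel):
  L0 @0x34[28] → 0x46007  P=1,RW=1,US=1,PS=0
  L1 @0x46[17] → 0x47007  P=1,RW=1,US=1,PS=0
  L2 @0x47[5] → 0x48007  P=1,RW=1,US=1,PS=0
  L3 @0x48[21] → 0x4A007  P=1,RW=1,US=1,PS=0
  ✓ 0x4ACC0  — 4 lookups
#3 VA=0x10503E1078D (w,kernel):
  L0 @0x34[2] → 0x4E007  P=1,RW=1,US=1,PS=0
  L1 @0x4E[20] → 0x50007  P=1,RW=1,US=1,PS=0
  L2 @0x50[31] → 0x53007  P=1,RW=1,US=1,PS=0
  L3 @0x53[16] → 0x55005  P=1,RW=0,US=1,PS=0
  → PROTECTION_VIOLATION  (4 entries read)
#4 VA=0x305802066DB (w,user):
  L0 @0x34[6] → 0x58007  P=1,RW=1,US=1,PS=0
  L1 @0x58[22] → 0x59007  P=1,RW=1,US=1,PS=0
  L2 @0x59[1] → 0x5B007  P=1,RW=1,US=1,PS=0
  L3 @0x5B[6] → 0x5E007  P=1,RW=1,US=1,PS=0
  ✓ 0x5E6DB  — 4 lookups

Access #4 PA: 0x5E6DB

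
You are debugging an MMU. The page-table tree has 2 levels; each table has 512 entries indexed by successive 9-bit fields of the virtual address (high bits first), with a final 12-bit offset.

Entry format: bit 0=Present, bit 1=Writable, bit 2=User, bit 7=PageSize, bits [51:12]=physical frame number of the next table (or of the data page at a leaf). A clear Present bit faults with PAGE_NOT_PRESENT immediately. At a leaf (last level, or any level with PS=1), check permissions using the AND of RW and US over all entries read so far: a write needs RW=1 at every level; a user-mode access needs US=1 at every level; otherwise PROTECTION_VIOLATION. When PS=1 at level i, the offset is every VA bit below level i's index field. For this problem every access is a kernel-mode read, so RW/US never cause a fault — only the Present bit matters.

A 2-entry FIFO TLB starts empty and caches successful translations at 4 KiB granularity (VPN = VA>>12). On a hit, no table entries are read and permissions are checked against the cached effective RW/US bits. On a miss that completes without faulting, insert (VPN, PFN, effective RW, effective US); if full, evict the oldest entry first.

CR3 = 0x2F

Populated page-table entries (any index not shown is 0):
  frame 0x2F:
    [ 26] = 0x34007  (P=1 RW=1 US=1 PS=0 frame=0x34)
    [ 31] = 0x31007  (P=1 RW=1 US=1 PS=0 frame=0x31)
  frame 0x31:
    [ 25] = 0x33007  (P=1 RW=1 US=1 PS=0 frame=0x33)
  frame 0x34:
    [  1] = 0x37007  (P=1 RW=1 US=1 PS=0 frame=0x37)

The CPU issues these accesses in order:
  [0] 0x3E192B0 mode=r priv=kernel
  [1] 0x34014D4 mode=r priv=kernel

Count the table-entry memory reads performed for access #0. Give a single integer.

Trace:
#0 VA=0x3E192B0 (r,kernel):
  lvl0: tbl 0x2F, slot 31 ⇒ 0x31007 (P1/RW1/US1/PS0)
  lvl1: tbl 0x31, slot 25 ⇒ 0x33007 (P1/RW1/US1/PS0)
  ✓ 0x332B0  — 2 lookups
#1 VA=0x34014D4 (r,kernel):
  lvl0: tbl 0x2F, slot 26 ⇒ 0x34007 (P1/RW1/US1/PS0)
  lvl1: tbl 0x34, slot 1 ⇒ 0x37007 (P1/RW1/US1/PS0)
  ✓ 0x374D4  — 2 lookups

Entries read for #0: 2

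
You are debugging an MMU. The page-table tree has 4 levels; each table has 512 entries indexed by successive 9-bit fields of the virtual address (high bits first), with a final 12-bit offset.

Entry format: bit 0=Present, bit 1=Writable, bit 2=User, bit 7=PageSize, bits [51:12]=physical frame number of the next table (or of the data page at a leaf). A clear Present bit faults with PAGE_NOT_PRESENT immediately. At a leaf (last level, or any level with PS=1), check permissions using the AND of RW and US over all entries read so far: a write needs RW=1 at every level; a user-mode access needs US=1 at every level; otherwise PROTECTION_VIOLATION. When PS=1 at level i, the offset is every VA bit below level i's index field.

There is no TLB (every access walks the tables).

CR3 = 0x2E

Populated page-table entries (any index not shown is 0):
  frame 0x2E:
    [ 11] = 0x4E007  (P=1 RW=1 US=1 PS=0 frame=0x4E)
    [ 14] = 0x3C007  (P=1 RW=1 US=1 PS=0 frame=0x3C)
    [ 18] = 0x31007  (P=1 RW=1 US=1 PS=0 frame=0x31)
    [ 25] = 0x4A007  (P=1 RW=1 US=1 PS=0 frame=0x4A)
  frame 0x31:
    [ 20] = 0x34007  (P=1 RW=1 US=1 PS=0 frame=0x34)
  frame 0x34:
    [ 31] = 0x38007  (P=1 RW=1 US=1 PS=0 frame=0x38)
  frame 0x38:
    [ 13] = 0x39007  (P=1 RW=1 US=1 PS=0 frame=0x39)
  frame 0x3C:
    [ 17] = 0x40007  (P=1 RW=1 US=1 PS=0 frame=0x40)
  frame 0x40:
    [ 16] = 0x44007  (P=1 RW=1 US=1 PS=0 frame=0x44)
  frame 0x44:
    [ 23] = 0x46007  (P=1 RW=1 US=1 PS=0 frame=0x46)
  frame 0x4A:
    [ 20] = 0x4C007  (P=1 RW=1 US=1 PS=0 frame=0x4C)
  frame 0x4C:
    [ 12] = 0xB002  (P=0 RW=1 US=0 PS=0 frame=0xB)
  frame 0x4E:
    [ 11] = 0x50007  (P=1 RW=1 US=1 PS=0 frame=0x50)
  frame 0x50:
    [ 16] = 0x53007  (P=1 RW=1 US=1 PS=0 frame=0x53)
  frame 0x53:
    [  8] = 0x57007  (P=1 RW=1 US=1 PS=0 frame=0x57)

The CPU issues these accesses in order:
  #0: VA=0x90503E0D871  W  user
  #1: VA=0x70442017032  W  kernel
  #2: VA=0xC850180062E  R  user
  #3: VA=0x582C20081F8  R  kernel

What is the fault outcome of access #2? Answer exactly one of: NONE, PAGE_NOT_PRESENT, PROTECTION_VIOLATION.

Walk each access:
#0 VA=0x90503E0D871 (w,user):
  lvl0: tbl 0x2E, slot 18 ⇒ 0x31007 (P1/RW1/US1/PS0)
  lvl1: tbl 0x31, slot 20 ⇒ 0x34007 (P1/RW1/US1/PS0)
  lvl2: tbl 0x34, slot 31 ⇒ 0x38007 (P1/RW1/US1/PS0)
  lvl3: tbl 0x38, slot 13 ⇒ 0x39007 (P1/RW1/US1/PS0)
  → PA=0x39871  (4 entries read)
#1 VA=0x70442017032 (w,kernel):
  lvl0: tbl 0x2E, slot 14 ⇒ 0x3C007 (P1/RW1/US1/PS0)
  lvl1: tbl 0x3C, slot 17 ⇒ 0x40007 (P1/RW1/US1/PS0)
  lvl2: tbl 0x40, slot 16 ⇒ 0x44007 (P1/RW1/US1/PS0)
  lvl3: tbl 0x44, slot 23 ⇒ 0x46007 (P1/RW1/US1/PS0)
  → PA=0x46032  (4 entries read)
#2 VA=0xC850180062E (r,user):
  lvl0: tbl 0x2E, slot 25 ⇒ 0x4A007 (P1/RW1/US1/PS0)
  lvl1: tbl 0x4A, slot 20 ⇒ 0x4C007 (P1/RW1/US1/PS0)
  lvl2: tbl 0x4C, slot 12 ⇒ 0xB002 (P0/RW1/US0/PS0)
  ✗ PAGE_NOT_PRESENT  [3 reads]
#3 VA=0x582C20081F8 (r,kernel):
  lvl0: tbl 0x2E, slot 11 ⇒ 0x4E007 (P1/RW1/US1/PS0)
  lvl1: tbl 0x4E, slot 11 ⇒ 0x50007 (P1/RW1/US1/PS0)
  lvl2: tbl 0x50, slot 16 ⇒ 0x53007 (P1/RW1/US1/PS0)
  lvl3: tbl 0x53, slot 8 ⇒ 0x57007 (P1/RW1/US1/PS0)
  → PA=0x571F8  (4 entries read)

Access #2 fault: PAGE_NOT_PRESENT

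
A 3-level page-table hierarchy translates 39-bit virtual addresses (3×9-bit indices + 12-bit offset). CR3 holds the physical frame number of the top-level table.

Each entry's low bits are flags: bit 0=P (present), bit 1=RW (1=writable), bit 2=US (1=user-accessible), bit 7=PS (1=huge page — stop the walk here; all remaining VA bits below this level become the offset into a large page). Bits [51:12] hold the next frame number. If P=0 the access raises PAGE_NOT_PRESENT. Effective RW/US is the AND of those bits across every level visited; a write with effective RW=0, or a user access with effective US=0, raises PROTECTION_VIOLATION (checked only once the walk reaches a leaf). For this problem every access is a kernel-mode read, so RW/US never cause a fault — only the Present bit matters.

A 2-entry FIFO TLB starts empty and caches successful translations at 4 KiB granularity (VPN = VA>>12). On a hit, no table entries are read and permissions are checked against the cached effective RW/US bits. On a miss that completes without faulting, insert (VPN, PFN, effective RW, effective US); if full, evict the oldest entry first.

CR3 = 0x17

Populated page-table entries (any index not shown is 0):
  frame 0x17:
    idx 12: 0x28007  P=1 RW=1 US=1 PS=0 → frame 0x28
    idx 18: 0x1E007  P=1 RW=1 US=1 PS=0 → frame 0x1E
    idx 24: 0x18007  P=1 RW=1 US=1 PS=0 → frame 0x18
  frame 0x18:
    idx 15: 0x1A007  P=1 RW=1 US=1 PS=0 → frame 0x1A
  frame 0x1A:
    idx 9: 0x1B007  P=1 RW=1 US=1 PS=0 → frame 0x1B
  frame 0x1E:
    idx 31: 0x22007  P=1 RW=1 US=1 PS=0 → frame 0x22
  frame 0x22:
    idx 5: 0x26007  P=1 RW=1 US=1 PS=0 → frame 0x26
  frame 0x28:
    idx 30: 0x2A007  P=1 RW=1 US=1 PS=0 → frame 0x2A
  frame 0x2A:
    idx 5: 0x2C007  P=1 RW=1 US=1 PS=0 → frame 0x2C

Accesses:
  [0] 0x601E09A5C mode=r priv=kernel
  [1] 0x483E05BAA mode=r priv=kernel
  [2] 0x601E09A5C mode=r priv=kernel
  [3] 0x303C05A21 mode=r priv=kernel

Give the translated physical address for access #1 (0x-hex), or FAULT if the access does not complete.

Walk each access:
#0 VA=0x601E09A5C (r,kernel):
  lvl0: tbl 0x17, slot 24 ⇒ 0x18007 (P1/RW1/US1/PS0)
  lvl1: tbl 0x18, slot 15 ⇒ 0x1A007 (P1/RW1/US1/PS0)
  lvl2: tbl 0x1A, slot 9 ⇒ 0x1B007 (P1/RW1/US1/PS0)
  → PA=0x1BA5C  (3 entries read)
#1 VA=0x483E05BAA (r,kernel):
  lvl0: tbl 0x17, slot 18 ⇒ 0x1E007 (P1/RW1/US1/PS0)
  lvl1: tbl 0x1E, slot 31 ⇒ 0x22007 (P1/RW1/US1/PS0)
  lvl2: tbl 0x22, slot 5 ⇒ 0x26007 (P1/RW1/US1/PS0)
  → PA=0x26BAA  (3 entries read)
#2 VA=0x601E09A5C (r,kernel):
  TLB hit vpn=0x601E09 → PA=0x1BA5C
#3 VA=0x303C05A21 (r,kernel):
  lvl0: tbl 0x17, slot 12 ⇒ 0x28007 (P1/RW1/US1/PS0)
  lvl1: tbl 0x28, slot 30 ⇒ 0x2A007 (P1/RW1/US1/PS0)
  lvl2: tbl 0x2A, slot 5 ⇒ 0x2C007 (P1/RW1/US1/PS0)
  → PA=0x2CA21  (3 entries read)

Access #1 PA: 0x26BAA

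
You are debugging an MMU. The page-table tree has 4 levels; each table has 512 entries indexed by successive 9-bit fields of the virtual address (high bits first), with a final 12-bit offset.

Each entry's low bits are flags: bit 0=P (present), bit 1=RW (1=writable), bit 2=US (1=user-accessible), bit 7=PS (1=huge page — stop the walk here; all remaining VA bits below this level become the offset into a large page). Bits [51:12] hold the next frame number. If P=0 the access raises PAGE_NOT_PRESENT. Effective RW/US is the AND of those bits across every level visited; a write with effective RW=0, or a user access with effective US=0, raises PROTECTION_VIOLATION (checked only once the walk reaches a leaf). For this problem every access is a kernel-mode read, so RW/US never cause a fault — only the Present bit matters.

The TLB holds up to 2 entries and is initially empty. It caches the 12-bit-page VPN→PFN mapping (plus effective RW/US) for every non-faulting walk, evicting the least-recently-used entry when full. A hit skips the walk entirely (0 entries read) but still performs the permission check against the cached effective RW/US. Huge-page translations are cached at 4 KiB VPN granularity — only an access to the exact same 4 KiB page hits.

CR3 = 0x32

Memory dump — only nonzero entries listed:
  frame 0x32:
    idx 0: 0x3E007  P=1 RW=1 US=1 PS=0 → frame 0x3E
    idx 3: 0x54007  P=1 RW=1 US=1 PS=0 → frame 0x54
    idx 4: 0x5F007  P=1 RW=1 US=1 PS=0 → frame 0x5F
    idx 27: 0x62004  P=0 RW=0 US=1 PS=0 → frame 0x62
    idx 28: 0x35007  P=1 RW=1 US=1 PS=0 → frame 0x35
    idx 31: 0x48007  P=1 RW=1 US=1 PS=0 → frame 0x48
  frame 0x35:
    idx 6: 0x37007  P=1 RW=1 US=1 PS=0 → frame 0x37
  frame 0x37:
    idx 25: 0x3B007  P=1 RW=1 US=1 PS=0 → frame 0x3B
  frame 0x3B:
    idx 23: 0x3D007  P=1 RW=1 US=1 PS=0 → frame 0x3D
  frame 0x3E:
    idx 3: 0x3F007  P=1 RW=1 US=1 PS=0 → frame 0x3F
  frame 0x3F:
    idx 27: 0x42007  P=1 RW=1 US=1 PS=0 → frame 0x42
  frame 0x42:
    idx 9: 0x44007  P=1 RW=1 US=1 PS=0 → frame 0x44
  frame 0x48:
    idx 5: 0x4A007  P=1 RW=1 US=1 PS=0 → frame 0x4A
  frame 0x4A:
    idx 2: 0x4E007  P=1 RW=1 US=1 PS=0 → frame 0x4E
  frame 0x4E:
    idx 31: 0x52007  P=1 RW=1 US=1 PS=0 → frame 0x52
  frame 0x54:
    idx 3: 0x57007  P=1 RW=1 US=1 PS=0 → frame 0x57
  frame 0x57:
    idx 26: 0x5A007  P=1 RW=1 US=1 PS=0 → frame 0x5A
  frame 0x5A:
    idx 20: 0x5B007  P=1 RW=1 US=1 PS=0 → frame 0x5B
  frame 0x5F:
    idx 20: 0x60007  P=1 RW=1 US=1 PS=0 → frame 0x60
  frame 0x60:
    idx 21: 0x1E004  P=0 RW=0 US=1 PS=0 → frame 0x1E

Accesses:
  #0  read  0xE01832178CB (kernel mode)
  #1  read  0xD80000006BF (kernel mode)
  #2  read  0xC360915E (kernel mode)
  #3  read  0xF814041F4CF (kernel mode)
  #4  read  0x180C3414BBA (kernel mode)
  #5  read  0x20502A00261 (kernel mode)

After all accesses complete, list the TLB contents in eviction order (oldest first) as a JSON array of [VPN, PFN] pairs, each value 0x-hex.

Trace:
#0 VA=0xE01832178CB (r,kernel):
  L0: frame=0x32 idx=28 entry=0x35007 [P=1 RW=1 US=1 PS=0]
  L1: frame=0x35 idx=6 entry=0x37007 [P=1 RW=1 US=1 PS=0]
  L2: frame=0x37 idx=25 entry=0x3B007 [P=1 RW=1 US=1 PS=0]
  L3: frame=0x3B idx=23 entry=0x3D007 [P=1 RW=1 US=1 PS=0]
  ✓ 0x3D8CB  — 4 lookups
#1 VA=0xD80000006BF (r,kernel):
  L0: frame=0x32 idx=27 entry=0x62004 [P=0 RW=0 US=1 PS=0]
  → PAGE_NOT_PRESENT  (1 entries read)
#2 VA=0xC360915E (r,kernel):
  L0: frame=0x32 idx=0 entry=0x3E007 [P=1 RW=1 US=1 PS=0]
  L1: frame=0x3E idx=3 entry=0x3F007 [P=1 RW=1 US=1 PS=0]
  L2: frame=0x3F idx=27 entry=0x42007 [P=1 RW=1 US=1 PS=0]
  L3: frame=0x42 idx=9 entry=0x44007 [P=1 RW=1 US=1 PS=0]
  ✓ 0x4415E  — 4 lookups
#3 VA=0xF814041F4CF (r,kernel):
  L0: frame=0x32 idx=31 entry=0x48007 [P=1 RW=1 US=1 PS=0]
  L1: frame=0x48 idx=5 entry=0x4A007 [P=1 RW=1 US=1 PS=0]
  L2: frame=0x4A idx=2 entry=0x4E007 [P=1 RW=1 US=1 PS=0]
  L3: frame=0x4E idx=31 entry=0x52007 [P=1 RW=1 US=1 PS=0]
  ✓ 0x524CF  — 4 lookups
#4 VA=0x180C3414BBA (r,kernel):
  L0: frame=0x32 idx=3 entry=0x54007 [P=1 RW=1 US=1 PS=0]
  L1: frame=0x54 idx=3 entry=0x57007 [P=1 RW=1 US=1 PS=0]
  L2: frame=0x57 idx=26 entry=0x5A007 [P=1 RW=1 US=1 PS=0]
  L3: frame=0x5A idx=20 entry=0x5B007 [P=1 RW=1 US=1 PS=0]
  ✓ 0x5BBBA  — 4 lookups
#5 VA=0x20502A00261 (r,kernel):
  L0: frame=0x32 idx=4 entry=0x5F007 [P=1 RW=1 US=1 PS=0]
  L1: frame=0x5F idx=20 entry=0x60007 [P=1 RW=1 US=1 PS=0]
  L2: frame=0x60 idx=21 entry=0x1E004 [P=0 RW=0 US=1 PS=0]
  → PAGE_NOT_PRESENT  (3 entries read)

TLB: [["0xF814041F", "0x52"], ["0x180C3414", "0x5B"]]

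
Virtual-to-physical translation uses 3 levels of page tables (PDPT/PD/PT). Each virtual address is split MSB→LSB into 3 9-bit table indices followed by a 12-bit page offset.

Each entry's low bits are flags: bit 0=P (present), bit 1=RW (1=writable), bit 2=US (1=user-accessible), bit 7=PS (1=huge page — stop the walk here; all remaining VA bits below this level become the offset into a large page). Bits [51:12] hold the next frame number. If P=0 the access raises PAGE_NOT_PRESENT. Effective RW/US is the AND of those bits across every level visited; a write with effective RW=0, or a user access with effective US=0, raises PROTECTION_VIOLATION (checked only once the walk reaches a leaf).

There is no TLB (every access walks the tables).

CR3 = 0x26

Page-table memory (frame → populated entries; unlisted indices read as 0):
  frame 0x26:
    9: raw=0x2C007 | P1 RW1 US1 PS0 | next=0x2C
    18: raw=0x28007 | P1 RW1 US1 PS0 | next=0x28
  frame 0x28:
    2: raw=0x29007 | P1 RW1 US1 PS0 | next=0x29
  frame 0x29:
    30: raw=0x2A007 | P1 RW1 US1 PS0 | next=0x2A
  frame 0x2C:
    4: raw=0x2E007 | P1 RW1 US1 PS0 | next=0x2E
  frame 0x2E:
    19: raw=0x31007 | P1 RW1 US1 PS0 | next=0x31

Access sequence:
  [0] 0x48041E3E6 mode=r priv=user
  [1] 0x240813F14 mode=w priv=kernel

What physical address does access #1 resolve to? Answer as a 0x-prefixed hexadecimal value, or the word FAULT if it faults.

Per-access translation:
#0 VA=0x48041E3E6 (r,user):
  [0] read 0x26 idx=18: raw=0x28007 flags P=1 W=1 U=1 S=0
  [1] read 0x28 idx=2: raw=0x29007 flags P=1 W=1 U=1 S=0
  [2] read 0x29 idx=30: raw=0x2A007 flags P=1 W=1 U=1 S=0
  ✓ 0x2A3E6  — 3 lookups
#1 VA=0x240813F14 (w,kernel):
  [0] read 0x26 idx=9: raw=0x2C007 flags P=1 W=1 U=1 S=0
  [1] read 0x2C idx=4: raw=0x2E007 flags P=1 W=1 U=1 S=0
  [2] read 0x2E idx=19: raw=0x31007 flags P=1 W=1 U=1 S=0
  ✓ 0x31F14  — 3 lookups

Access #1 PA: 0x31F14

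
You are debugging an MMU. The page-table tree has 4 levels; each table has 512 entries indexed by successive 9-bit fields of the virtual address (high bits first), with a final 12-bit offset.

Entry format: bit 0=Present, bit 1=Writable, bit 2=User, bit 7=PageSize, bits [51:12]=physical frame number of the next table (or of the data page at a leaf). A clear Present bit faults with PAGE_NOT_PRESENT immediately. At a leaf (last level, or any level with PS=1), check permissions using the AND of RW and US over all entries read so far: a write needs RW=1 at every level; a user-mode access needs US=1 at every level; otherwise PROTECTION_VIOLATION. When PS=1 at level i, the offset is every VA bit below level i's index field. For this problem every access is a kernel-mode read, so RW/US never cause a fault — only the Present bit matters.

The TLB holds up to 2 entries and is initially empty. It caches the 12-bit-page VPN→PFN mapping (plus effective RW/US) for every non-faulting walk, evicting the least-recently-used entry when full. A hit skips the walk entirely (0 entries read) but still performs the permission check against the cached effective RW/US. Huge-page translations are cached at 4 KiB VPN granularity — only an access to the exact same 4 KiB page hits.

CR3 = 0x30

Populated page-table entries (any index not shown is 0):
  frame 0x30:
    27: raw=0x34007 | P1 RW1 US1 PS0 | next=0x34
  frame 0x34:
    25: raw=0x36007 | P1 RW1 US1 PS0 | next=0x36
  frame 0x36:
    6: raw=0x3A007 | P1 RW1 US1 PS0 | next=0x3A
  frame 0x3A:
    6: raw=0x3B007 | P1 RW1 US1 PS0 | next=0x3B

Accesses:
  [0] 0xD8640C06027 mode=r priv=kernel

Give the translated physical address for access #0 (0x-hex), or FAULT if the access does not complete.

Walk each access:
#0 VA=0xD8640C06027 (r,kernel):
  L0 @0x30[27] → 0x34007  P=1,RW=1,US=1,PS=0
  L1 @0x34[25] → 0x36007  P=1,RW=1,US=1,PS=0
  L2 @0x36[6] → 0x3A007  P=1,RW=1,US=1,PS=0
  L3 @0x3A[6] → 0x3B007  P=1,RW=1,US=1,PS=0
  ⇒ phys 0x3B027  [4 reads]

Access #0 PA: 0x3B027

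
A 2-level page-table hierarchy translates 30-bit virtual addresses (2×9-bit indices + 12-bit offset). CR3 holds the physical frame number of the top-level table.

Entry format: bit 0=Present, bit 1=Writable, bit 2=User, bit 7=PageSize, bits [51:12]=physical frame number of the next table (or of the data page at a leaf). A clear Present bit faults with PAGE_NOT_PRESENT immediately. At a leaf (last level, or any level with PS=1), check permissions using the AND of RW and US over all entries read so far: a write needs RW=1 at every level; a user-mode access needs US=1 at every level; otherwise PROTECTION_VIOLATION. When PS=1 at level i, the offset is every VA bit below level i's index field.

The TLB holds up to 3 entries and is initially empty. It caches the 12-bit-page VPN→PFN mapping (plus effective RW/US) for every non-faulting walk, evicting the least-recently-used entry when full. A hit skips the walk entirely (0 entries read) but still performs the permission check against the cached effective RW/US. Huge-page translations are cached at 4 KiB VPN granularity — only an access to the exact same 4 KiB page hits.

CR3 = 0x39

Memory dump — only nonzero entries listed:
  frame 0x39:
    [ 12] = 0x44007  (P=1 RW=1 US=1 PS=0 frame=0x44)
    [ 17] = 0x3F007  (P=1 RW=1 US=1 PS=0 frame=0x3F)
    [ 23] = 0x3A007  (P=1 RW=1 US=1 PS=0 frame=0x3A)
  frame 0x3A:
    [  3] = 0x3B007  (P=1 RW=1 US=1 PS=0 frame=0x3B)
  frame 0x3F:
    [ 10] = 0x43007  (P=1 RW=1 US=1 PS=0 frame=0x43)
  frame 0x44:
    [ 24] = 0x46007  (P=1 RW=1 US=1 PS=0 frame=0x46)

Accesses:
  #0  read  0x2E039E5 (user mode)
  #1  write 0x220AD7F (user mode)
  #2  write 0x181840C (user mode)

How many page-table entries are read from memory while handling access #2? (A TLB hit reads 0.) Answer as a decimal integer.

Per-access translation:
#0 VA=0x2E039E5 (r,user):
  L0 @0x39[23] → 0x3A007  P=1,RW=1,US=1,PS=0
  L1 @0x3A[3] → 0x3B007  P=1,RW=1,US=1,PS=0
  ⇒ phys 0x3B9E5  [2 reads]
#1 VA=0x220AD7F (w,user):
  L0 @0x39[17] → 0x3F007  P=1,RW=1,US=1,PS=0
  L1 @0x3F[10] → 0x43007  P=1,RW=1,US=1,PS=0
  ⇒ phys 0x43D7F  [2 reads]
#2 VA=0x181840C (w,user):
  L0 @0x39[12] → 0x44007  P=1,RW=1,US=1,PS=0
  L1 @0x44[24] → 0x46007  P=1,RW=1,US=1,PS=0
  ⇒ phys 0x4640C  [2 reads]

Entries read for #2: 2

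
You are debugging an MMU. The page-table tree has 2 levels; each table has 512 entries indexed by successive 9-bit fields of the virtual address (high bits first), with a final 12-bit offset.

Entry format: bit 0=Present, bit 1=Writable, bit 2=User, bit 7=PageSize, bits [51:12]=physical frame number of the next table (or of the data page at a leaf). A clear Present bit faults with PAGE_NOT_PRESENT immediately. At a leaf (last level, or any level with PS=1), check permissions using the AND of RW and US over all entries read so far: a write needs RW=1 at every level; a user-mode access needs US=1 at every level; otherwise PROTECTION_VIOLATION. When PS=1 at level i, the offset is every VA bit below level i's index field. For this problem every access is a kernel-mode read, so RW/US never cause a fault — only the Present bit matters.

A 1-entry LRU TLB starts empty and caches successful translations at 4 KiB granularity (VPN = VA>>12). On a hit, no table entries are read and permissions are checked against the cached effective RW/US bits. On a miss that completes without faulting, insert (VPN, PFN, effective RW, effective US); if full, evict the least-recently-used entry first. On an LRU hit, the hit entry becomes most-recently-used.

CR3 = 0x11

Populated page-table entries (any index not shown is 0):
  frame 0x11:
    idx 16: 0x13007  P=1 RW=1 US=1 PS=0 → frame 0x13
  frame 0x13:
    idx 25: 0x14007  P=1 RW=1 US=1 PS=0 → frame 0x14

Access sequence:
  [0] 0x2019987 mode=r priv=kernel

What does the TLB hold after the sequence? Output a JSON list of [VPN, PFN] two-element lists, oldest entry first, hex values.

Per-access translation:
#0 VA=0x2019987 (r,kernel):
  lvl0: tbl 0x11, slot 16 ⇒ 0x13007 (P1/RW1/US1/PS0)
  lvl1: tbl 0x13, slot 25 ⇒ 0x14007 (P1/RW1/US1/PS0)
  ✓ 0x14987  — 2 lookups

TLB: [["0x2019", "0x14"]]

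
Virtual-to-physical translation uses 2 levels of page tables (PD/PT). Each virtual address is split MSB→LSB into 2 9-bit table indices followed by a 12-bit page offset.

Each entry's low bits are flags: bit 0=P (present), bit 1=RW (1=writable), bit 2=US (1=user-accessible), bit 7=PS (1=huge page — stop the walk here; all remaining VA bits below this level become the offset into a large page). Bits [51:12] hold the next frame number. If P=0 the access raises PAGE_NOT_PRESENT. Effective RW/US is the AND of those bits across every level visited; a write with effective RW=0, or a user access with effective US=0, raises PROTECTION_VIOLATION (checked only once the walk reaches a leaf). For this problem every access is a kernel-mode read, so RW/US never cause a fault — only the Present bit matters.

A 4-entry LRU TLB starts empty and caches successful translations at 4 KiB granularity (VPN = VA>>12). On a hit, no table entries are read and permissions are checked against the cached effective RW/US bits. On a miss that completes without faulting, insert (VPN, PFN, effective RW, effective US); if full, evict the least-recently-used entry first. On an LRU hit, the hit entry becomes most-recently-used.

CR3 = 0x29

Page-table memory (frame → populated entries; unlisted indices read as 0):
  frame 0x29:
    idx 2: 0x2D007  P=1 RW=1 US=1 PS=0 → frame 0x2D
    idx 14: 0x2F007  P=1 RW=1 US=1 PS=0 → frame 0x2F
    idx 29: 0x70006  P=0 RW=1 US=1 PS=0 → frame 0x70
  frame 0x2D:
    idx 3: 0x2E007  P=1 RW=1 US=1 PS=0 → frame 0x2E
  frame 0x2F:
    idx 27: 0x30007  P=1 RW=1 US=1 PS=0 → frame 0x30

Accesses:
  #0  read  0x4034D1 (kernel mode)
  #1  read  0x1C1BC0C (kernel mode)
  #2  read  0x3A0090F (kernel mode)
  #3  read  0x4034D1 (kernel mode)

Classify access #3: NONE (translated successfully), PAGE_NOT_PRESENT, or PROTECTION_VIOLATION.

Per-access translation:
#0 VA=0x4034D1 (r,kernel):
  L0 @0x29[2] → 0x2D007  P=1,RW=1,US=1,PS=0
  L1 @0x2D[3] → 0x2E007  P=1,RW=1,US=1,PS=0
  ⇒ phys 0x2E4D1  [2 reads]
#1 VA=0x1C1BC0C (r,kernel):
  L0 @0x29[14] → 0x2F007  P=1,RW=1,US=1,PS=0
  L1 @0x2F[27] → 0x30007  P=1,RW=1,US=1,PS=0
  ⇒ phys 0x30C0C  [2 reads]
#2 VA=0x3A0090F (r,kernel):
  L0 @0x29[29] → 0x70006  P=0,RW=1,US=1,PS=0
  ✗ PAGE_NOT_PRESENT  [1 reads]
#3 VA=0x4034D1 (r,kernel):
  TLB hit vpn=0x403 → PA=0x2E4D1

Access #3 fault: NONE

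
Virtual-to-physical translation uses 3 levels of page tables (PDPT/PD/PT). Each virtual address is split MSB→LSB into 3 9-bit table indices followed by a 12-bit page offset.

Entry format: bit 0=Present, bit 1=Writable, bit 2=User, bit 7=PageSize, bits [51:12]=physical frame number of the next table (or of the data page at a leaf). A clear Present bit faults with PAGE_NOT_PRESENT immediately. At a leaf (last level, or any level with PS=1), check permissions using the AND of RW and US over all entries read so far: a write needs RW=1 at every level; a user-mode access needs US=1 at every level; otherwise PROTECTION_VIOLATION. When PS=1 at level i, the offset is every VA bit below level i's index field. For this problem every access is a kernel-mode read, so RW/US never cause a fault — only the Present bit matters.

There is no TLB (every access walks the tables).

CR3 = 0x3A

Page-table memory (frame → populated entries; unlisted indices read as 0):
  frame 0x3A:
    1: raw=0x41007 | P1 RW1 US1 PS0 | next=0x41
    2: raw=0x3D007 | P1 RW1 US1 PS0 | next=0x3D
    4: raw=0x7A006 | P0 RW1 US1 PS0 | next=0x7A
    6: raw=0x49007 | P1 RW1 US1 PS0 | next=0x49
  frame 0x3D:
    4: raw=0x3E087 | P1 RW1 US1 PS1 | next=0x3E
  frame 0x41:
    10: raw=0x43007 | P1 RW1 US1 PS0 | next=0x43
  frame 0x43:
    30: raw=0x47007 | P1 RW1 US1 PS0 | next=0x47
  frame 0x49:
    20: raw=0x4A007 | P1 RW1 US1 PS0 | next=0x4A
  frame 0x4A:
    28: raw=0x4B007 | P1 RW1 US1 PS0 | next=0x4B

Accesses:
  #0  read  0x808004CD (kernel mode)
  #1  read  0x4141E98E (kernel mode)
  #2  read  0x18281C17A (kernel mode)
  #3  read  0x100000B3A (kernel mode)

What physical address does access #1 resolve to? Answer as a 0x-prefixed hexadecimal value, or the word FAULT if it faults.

Walk each access:
#0 VA=0x808004CD (r,kernel):
  L0 @0x3A[2] → 0x3D007  P=1,RW=1,US=1,PS=0
  L1 @0x3D[4] → 0x3E087  P=1,RW=1,US=1,PS=1
  → PA=0x3E4CD (huge @L1)  (2 entries read)
#1 VA=0x4141E98E (r,kernel):
  L0 @0x3A[1] → 0x41007  P=1,RW=1,US=1,PS=0
  L1 @0x41[10] → 0x43007  P=1,RW=1,US=1,PS=0
  L2 @0x43[30] → 0x47007  P=1,RW=1,US=1,PS=0
  → PA=0x4798E  (3 entries read)
#2 VA=0x18281C17A (r,kernel):
  L0 @0x3A[6] → 0x49007  P=1,RW=1,US=1,PS=0
  L1 @0x49[20] → 0x4A007  P=1,RW=1,US=1,PS=0
  L2 @0x4A[28] → 0x4B007  P=1,RW=1,US=1,PS=0
  → PA=0x4B17A  (3 entries read)
#3 VA=0x100000B3A (r,kernel):
  L0 @0x3A[4] → 0x7A006  P=0,RW=1,US=1,PS=0
  ✗ PAGE_NOT_PRESENT  [1 reads]

Access #1 PA: 0x4798E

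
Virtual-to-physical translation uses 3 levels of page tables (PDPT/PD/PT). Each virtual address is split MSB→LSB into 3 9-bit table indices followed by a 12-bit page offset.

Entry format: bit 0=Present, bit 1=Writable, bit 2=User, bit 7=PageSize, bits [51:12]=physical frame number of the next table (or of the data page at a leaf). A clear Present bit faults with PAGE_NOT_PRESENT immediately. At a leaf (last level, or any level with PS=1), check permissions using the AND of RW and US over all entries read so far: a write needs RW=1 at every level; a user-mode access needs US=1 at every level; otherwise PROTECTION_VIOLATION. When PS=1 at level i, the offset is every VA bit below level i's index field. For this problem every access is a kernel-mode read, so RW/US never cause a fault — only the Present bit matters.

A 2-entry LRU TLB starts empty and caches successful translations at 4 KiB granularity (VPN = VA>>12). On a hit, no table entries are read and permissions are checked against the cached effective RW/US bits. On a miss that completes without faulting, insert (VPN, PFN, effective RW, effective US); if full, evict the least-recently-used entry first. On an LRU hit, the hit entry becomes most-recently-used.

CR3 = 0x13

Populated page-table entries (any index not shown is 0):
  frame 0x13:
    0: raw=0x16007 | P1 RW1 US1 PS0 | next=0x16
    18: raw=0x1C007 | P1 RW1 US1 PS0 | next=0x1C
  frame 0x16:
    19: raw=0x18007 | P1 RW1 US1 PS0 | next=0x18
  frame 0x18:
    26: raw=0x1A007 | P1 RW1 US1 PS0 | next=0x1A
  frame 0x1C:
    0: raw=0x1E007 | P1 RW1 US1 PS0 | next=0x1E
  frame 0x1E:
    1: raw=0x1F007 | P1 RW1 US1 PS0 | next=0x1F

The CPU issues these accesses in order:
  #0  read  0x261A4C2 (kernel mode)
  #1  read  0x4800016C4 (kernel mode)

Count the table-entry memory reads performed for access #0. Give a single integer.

Trace:
#0 VA=0x261A4C2 (r,kernel):
  L0: frame=0x13 idx=0 entry=0x16007 [P=1 RW=1 US=1 PS=0]
  L1: frame=0x16 idx=19 entry=0x18007 [P=1 RW=1 US=1 PS=0]
  L2: frame=0x18 idx=26 entry=0x1A007 [P=1 RW=1 US=1 PS=0]
  → PA=0x1A4C2  (3 entries read)
#1 VA=0x4800016C4 (r,kernel):
  L0: frame=0x13 idx=18 entry=0x1C007 [P=1 RW=1 US=1 PS=0]
  L1: frame=0x1C idx=0 entry=0x1E007 [P=1 RW=1 US=1 PS=0]
  L2: frame=0x1E idx=1 entry=0x1F007 [P=1 RW=1 US=1 PS=0]
  → PA=0x1F6C4  (3 entries read)

Entries read for #0: 3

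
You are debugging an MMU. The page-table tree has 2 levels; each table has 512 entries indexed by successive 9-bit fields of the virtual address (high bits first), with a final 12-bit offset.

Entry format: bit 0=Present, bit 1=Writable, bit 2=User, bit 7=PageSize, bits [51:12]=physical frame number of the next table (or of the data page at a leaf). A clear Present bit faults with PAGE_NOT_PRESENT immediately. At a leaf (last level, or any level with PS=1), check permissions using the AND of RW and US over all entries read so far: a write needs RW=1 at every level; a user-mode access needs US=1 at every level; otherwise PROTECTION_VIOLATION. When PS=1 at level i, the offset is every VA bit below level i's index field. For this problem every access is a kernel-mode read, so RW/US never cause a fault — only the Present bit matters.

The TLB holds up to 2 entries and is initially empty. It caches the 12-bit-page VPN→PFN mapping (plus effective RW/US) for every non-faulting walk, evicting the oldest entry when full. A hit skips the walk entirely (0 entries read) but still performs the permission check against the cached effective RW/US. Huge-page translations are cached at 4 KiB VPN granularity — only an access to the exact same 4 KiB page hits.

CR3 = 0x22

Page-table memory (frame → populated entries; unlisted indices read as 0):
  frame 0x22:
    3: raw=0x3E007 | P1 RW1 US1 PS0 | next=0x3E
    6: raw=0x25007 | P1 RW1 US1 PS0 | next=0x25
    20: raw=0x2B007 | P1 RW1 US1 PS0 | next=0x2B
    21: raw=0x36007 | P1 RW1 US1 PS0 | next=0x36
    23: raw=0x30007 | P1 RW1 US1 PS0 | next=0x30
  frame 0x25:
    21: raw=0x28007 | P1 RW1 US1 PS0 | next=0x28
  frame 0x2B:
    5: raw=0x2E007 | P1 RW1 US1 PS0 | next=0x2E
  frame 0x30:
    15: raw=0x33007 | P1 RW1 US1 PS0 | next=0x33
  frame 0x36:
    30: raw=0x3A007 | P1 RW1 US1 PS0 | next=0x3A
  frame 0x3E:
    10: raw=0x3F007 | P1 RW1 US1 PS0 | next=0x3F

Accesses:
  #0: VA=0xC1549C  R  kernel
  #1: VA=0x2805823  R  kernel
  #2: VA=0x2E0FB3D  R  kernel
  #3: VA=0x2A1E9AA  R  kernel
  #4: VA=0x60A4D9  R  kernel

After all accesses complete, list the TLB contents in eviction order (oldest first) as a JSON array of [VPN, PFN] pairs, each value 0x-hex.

Walk each access:
#0 VA=0xC1549C (r,kernel):
  L0: frame=0x22 idx=6 entry=0x25007 [P=1 RW=1 US=1 PS=0]
  L1: frame=0x25 idx=21 entry=0x28007 [P=1 RW=1 US=1 PS=0]
  ⇒ phys 0x2849C  [2 reads]
#1 VA=0x2805823 (r,kernel):
  L0: frame=0x22 idx=20 entry=0x2B007 [P=1 RW=1 US=1 PS=0]
  L1: frame=0x2B idx=5 entry=0x2E007 [P=1 RW=1 US=1 PS=0]
  ⇒ phys 0x2E823  [2 reads]
#2 VA=0x2E0FB3D (r,kernel):
  L0: frame=0x22 idx=23 entry=0x30007 [P=1 RW=1 US=1 PS=0]
  L1: frame=0x30 idx=15 entry=0x33007 [P=1 RW=1 US=1 PS=0]
  ⇒ phys 0x33B3D  [2 reads]
#3 VA=0x2A1E9AA (r,kernel):
  L0: frame=0x22 idx=21 entry=0x36007 [P=1 RW=1 US=1 PS=0]
  L1: frame=0x36 idx=30 entry=0x3A007 [P=1 RW=1 US=1 PS=0]
  ⇒ phys 0x3A9AA  [2 reads]
#4 VA=0x60A4D9 (r,kernel):
  L0: frame=0x22 idx=3 entry=0x3E007 [P=1 RW=1 US=1 PS=0]
  L1: frame=0x3E idx=10 entry=0x3F007 [P=1 RW=1 US=1 PS=0]
  ⇒ phys 0x3F4D9  [2 reads]

TLB: [["0x2A1E", "0x3A"], ["0x60A", "0x3F"]]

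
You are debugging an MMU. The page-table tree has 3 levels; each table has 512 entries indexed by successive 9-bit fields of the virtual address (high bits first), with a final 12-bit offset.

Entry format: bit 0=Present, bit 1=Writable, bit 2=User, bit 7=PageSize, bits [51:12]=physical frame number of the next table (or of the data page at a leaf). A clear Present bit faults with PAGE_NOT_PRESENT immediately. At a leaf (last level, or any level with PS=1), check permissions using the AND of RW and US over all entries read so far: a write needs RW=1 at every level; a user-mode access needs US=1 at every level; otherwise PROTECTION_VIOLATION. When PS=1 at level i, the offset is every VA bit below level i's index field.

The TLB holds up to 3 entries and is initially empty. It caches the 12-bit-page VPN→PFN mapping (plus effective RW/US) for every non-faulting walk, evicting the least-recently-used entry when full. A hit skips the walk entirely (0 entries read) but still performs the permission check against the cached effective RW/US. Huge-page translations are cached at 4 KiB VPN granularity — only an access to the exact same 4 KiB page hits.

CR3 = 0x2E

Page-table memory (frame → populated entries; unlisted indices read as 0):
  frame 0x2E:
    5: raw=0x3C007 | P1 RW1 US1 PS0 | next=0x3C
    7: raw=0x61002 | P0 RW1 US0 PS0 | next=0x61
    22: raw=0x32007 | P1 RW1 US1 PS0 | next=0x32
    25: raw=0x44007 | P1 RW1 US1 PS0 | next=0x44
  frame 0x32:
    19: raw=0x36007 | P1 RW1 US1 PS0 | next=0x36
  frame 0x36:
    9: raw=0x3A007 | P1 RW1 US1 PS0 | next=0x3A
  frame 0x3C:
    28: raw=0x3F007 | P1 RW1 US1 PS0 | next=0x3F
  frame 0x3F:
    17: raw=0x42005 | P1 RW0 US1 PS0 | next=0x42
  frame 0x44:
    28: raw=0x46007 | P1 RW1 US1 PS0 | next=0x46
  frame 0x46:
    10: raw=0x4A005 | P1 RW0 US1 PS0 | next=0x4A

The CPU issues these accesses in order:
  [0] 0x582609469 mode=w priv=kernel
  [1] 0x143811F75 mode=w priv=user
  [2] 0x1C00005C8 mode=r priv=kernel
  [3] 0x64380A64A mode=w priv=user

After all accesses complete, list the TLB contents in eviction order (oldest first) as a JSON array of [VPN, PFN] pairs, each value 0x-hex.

Per-access translation:
#0 VA=0x582609469 (w,kernel):
  lvl0: tbl 0x2E, slot 22 ⇒ 0x32007 (P1/RW1/US1/PS0)
  lvl1: tbl 0x32, slot 19 ⇒ 0x36007 (P1/RW1/US1/PS0)
  lvl2: tbl 0x36, slot 9 ⇒ 0x3A007 (P1/RW1/US1/PS0)
  ✓ 0x3A469  — 3 lookups
#1 VA=0x143811F75 (w,user):
  lvl0: tbl 0x2E, slot 5 ⇒ 0x3C007 (P1/RW1/US1/PS0)
  lvl1: tbl 0x3C, slot 28 ⇒ 0x3F007 (P1/RW1/US1/PS0)
  lvl2: tbl 0x3F, slot 17 ⇒ 0x42005 (P1/RW0/US1/PS0)
  ⇒ fault: PROTECTION_VIOLATION  — 3 lookups
#2 VA=0x1C00005C8 (r,kernel):
  lvl0: tbl 0x2E, slot 7 ⇒ 0x61002 (P0/RW1/US0/PS0)
  ⇒ fault: PAGE_NOT_PRESENT  — 1 lookups
#3 VA=0x64380A64A (w,user):
  lvl0: tbl 0x2E, slot 25 ⇒ 0x44007 (P1/RW1/US1/PS0)
  lvl1: tbl 0x44, slot 28 ⇒ 0x46007 (P1/RW1/US1/PS0)
  lvl2: tbl 0x46, slot 10 ⇒ 0x4A005 (P1/RW0/US1/PS0)
  ⇒ fault: PROTECTION_VIOLATION  — 3 lookups

TLB: [["0x582609", "0x3A"]]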